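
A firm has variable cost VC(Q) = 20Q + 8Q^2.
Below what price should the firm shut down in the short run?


AVC(Q) = VC(Q)/Q = 20 + 8Q
AVC is increasing in Q, so minimum AVC is at Q -> 0+.
Min AVC = 20
The firm should shut down if P < 20.

20


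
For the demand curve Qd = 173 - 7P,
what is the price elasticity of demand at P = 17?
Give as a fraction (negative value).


dQ/dP = -7
At P = 17: Q = 173 - 7*17 = 54
E = (dQ/dP)(P/Q) = (-7)(17/54) = -119/54

-119/54


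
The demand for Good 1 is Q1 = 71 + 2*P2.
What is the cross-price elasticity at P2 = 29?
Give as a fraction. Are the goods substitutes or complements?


dQ1/dP2 = 2
At P2 = 29: Q1 = 71 + 2*29 = 129
Exy = (dQ1/dP2)(P2/Q1) = 2 * 29 / 129 = 58/129
Since Exy > 0, the goods are substitutes.

58/129 (substitutes)


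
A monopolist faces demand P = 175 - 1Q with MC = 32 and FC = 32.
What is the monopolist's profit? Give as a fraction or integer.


MR = MC: 175 - 2Q = 32
Q* = 143/2
P* = 175 - 1*143/2 = 207/2
Profit = (P* - MC)*Q* - FC
= (207/2 - 32)*143/2 - 32
= 143/2*143/2 - 32
= 20449/4 - 32 = 20321/4

20321/4


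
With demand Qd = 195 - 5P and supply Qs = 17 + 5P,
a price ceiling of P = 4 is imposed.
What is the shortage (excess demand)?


At P = 4:
Qd = 195 - 5*4 = 175
Qs = 17 + 5*4 = 37
Shortage = Qd - Qs = 175 - 37 = 138

138


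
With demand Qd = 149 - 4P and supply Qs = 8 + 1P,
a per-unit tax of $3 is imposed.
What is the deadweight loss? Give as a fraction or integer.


Pre-tax equilibrium quantity: Q* = 181/5
Post-tax equilibrium quantity: Q_tax = 169/5
Reduction in quantity: Q* - Q_tax = 12/5
DWL = (1/2) * tax * (Q* - Q_tax)
DWL = (1/2) * 3 * 12/5 = 18/5

18/5


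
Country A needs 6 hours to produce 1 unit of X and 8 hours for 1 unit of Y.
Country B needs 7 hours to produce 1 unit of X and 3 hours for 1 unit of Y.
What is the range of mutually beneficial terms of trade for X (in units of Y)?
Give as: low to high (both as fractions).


Opportunity cost of X for Country A = hours_X / hours_Y = 6/8 = 3/4 units of Y
Opportunity cost of X for Country B = hours_X / hours_Y = 7/3 = 7/3 units of Y
Terms of trade must be between the two opportunity costs.
Range: 3/4 to 7/3

3/4 to 7/3


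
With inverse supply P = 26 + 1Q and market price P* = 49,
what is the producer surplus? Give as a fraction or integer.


Minimum supply price (at Q=0): P_min = 26
Quantity supplied at P* = 49:
Q* = (49 - 26)/1 = 23
PS = (1/2) * Q* * (P* - P_min)
PS = (1/2) * 23 * (49 - 26)
PS = (1/2) * 23 * 23 = 529/2

529/2


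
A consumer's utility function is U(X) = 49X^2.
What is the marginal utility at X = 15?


MU = dU/dX = 49*2*X^(2-1)
MU = 98*X^1
At X = 15:
MU = 98 * 15^1
MU = 98 * 15 = 1470

1470


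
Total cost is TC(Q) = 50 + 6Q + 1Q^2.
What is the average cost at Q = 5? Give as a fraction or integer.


TC(5) = 50 + 6*5 + 1*5^2
TC(5) = 50 + 30 + 25 = 105
AC = TC/Q = 105/5 = 21

21


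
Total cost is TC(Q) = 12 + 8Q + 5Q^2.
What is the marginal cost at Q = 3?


MC = dTC/dQ = 8 + 2*5*Q
At Q = 3:
MC = 8 + 10*3
MC = 8 + 30 = 38

38


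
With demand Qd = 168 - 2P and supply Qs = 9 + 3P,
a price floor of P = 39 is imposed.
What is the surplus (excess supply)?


At P = 39:
Qd = 168 - 2*39 = 90
Qs = 9 + 3*39 = 126
Surplus = Qs - Qd = 126 - 90 = 36

36


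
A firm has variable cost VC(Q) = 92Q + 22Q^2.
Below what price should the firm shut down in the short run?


AVC(Q) = VC(Q)/Q = 92 + 22Q
AVC is increasing in Q, so minimum AVC is at Q -> 0+.
Min AVC = 92
The firm should shut down if P < 92.

92


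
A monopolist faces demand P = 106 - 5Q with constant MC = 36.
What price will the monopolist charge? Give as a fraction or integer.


MR = 106 - 10Q
Set MR = MC: 106 - 10Q = 36
Q* = 7
Substitute into demand:
P* = 106 - 5*7 = 71

71


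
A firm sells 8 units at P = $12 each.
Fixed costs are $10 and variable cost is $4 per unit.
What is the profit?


Total Revenue = P * Q = 12 * 8 = $96
Total Cost = FC + VC*Q = 10 + 4*8 = $42
Profit = TR - TC = 96 - 42 = $54

$54


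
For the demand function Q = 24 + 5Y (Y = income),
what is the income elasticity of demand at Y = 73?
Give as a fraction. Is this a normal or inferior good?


dQ/dY = 5
At Y = 73: Q = 24 + 5*73 = 389
Ey = (dQ/dY)(Y/Q) = 5 * 73 / 389 = 365/389
Since Ey > 0, this is a normal good.

365/389 (normal good)


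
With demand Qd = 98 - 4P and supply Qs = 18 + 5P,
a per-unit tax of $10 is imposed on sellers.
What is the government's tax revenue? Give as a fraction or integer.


With tax on sellers, new supply: Qs' = 18 + 5(P - 10)
= 5P - 32
New equilibrium quantity:
Q_new = 362/9
Tax revenue = tax * Q_new = 10 * 362/9 = 3620/9

3620/9


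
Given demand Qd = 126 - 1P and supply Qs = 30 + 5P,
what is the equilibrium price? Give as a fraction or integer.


At equilibrium, Qd = Qs.
126 - 1P = 30 + 5P
126 - 30 = 1P + 5P
96 = 6P
P* = 96/6 = 16

16


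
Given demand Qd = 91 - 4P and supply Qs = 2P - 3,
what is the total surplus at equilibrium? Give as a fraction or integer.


Find equilibrium: 91 - 4P = 2P - 3
91 + 3 = 6P
P* = 94/6 = 47/3
Q* = 2*47/3 - 3 = 85/3
Inverse demand: P = 91/4 - Q/4, so P_max = 91/4
Inverse supply: P = 3/2 + Q/2, so P_min = 3/2
CS = (1/2) * 85/3 * (91/4 - 47/3) = 7225/72
PS = (1/2) * 85/3 * (47/3 - 3/2) = 7225/36
TS = CS + PS = 7225/72 + 7225/36 = 7225/24

7225/24


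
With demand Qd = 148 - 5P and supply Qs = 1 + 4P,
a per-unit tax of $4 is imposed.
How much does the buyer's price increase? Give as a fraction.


With a per-unit tax, the buyer's price increase depends on relative slopes.
Supply slope: d = 4, Demand slope: b = 5
Buyer's price increase = d * tax / (b + d)
= 4 * 4 / (5 + 4)
= 16 / 9 = 16/9

16/9


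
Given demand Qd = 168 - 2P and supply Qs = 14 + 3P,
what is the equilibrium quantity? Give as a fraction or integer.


First find equilibrium price:
168 - 2P = 14 + 3P
P* = 154/5 = 154/5
Then substitute into demand:
Q* = 168 - 2 * 154/5 = 532/5

532/5


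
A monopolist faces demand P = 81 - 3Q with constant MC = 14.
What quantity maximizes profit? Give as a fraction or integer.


TR = P*Q = (81 - 3Q)Q = 81Q - 3Q^2
MR = dTR/dQ = 81 - 6Q
Set MR = MC:
81 - 6Q = 14
67 = 6Q
Q* = 67/6 = 67/6

67/6


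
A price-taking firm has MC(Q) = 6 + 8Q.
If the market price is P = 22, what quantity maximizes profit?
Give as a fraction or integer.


In perfect competition, profit is maximized where P = MC.
22 = 6 + 8Q
16 = 8Q
Q* = 16/8 = 2

2


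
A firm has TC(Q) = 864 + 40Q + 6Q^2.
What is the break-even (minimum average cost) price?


AC(Q) = 864/Q + 40 + 6Q
To minimize: dAC/dQ = -864/Q^2 + 6 = 0
Q^2 = 864/6 = 144
Q* = 12
Min AC = 864/12 + 40 + 6*12
Min AC = 72 + 40 + 72 = 184

184


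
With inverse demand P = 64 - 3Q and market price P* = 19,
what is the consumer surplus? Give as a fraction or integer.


Maximum willingness to pay (at Q=0): P_max = 64
Quantity demanded at P* = 19:
Q* = (64 - 19)/3 = 15
CS = (1/2) * Q* * (P_max - P*)
CS = (1/2) * 15 * (64 - 19)
CS = (1/2) * 15 * 45 = 675/2

675/2


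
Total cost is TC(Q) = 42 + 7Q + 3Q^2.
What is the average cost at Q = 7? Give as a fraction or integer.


TC(7) = 42 + 7*7 + 3*7^2
TC(7) = 42 + 49 + 147 = 238
AC = TC/Q = 238/7 = 34

34


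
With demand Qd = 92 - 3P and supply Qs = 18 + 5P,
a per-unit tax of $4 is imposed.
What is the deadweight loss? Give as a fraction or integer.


Pre-tax equilibrium quantity: Q* = 257/4
Post-tax equilibrium quantity: Q_tax = 227/4
Reduction in quantity: Q* - Q_tax = 15/2
DWL = (1/2) * tax * (Q* - Q_tax)
DWL = (1/2) * 4 * 15/2 = 15

15


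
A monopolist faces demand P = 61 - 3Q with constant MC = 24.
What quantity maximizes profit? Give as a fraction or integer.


TR = P*Q = (61 - 3Q)Q = 61Q - 3Q^2
MR = dTR/dQ = 61 - 6Q
Set MR = MC:
61 - 6Q = 24
37 = 6Q
Q* = 37/6 = 37/6

37/6


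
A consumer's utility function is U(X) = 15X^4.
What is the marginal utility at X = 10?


MU = dU/dX = 15*4*X^(4-1)
MU = 60*X^3
At X = 10:
MU = 60 * 10^3
MU = 60 * 1000 = 60000

60000


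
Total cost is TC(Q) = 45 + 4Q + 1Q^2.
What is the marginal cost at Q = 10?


MC = dTC/dQ = 4 + 2*1*Q
At Q = 10:
MC = 4 + 2*10
MC = 4 + 20 = 24

24


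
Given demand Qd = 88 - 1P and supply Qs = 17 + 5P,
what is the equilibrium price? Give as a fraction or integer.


At equilibrium, Qd = Qs.
88 - 1P = 17 + 5P
88 - 17 = 1P + 5P
71 = 6P
P* = 71/6 = 71/6

71/6


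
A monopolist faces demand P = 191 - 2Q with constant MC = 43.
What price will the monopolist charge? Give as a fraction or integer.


MR = 191 - 4Q
Set MR = MC: 191 - 4Q = 43
Q* = 37
Substitute into demand:
P* = 191 - 2*37 = 117

117


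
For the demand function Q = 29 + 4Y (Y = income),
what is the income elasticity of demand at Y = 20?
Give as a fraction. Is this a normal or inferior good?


dQ/dY = 4
At Y = 20: Q = 29 + 4*20 = 109
Ey = (dQ/dY)(Y/Q) = 4 * 20 / 109 = 80/109
Since Ey > 0, this is a normal good.

80/109 (normal good)


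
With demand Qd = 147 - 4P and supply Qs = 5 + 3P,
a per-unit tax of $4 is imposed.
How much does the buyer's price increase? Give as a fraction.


With a per-unit tax, the buyer's price increase depends on relative slopes.
Supply slope: d = 3, Demand slope: b = 4
Buyer's price increase = d * tax / (b + d)
= 3 * 4 / (4 + 3)
= 12 / 7 = 12/7

12/7


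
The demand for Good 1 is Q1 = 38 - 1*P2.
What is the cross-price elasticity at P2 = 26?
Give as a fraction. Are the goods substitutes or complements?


dQ1/dP2 = -1
At P2 = 26: Q1 = 38 - 1*26 = 12
Exy = (dQ1/dP2)(P2/Q1) = -1 * 26 / 12 = -13/6
Since Exy < 0, the goods are complements.

-13/6 (complements)


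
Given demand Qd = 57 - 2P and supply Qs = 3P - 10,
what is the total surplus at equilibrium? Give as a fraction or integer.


Find equilibrium: 57 - 2P = 3P - 10
57 + 10 = 5P
P* = 67/5 = 67/5
Q* = 3*67/5 - 10 = 151/5
Inverse demand: P = 57/2 - Q/2, so P_max = 57/2
Inverse supply: P = 10/3 + Q/3, so P_min = 10/3
CS = (1/2) * 151/5 * (57/2 - 67/5) = 22801/100
PS = (1/2) * 151/5 * (67/5 - 10/3) = 22801/150
TS = CS + PS = 22801/100 + 22801/150 = 22801/60

22801/60


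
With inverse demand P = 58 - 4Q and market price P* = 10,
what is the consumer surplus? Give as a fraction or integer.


Maximum willingness to pay (at Q=0): P_max = 58
Quantity demanded at P* = 10:
Q* = (58 - 10)/4 = 12
CS = (1/2) * Q* * (P_max - P*)
CS = (1/2) * 12 * (58 - 10)
CS = (1/2) * 12 * 48 = 288

288


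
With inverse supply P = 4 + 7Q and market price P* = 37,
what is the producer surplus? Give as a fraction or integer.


Minimum supply price (at Q=0): P_min = 4
Quantity supplied at P* = 37:
Q* = (37 - 4)/7 = 33/7
PS = (1/2) * Q* * (P* - P_min)
PS = (1/2) * 33/7 * (37 - 4)
PS = (1/2) * 33/7 * 33 = 1089/14

1089/14


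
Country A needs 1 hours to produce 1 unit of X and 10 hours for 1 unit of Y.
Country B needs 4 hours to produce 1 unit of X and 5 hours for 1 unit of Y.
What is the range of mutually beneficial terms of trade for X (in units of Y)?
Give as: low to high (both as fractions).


Opportunity cost of X for Country A = hours_X / hours_Y = 1/10 = 1/10 units of Y
Opportunity cost of X for Country B = hours_X / hours_Y = 4/5 = 4/5 units of Y
Terms of trade must be between the two opportunity costs.
Range: 1/10 to 4/5

1/10 to 4/5


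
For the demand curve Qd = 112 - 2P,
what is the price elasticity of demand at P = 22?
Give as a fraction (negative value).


dQ/dP = -2
At P = 22: Q = 112 - 2*22 = 68
E = (dQ/dP)(P/Q) = (-2)(22/68) = -11/17

-11/17


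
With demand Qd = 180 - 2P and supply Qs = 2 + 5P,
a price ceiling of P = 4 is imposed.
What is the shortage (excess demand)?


At P = 4:
Qd = 180 - 2*4 = 172
Qs = 2 + 5*4 = 22
Shortage = Qd - Qs = 172 - 22 = 150

150


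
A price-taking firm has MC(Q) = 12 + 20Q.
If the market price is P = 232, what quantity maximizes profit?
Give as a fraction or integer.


In perfect competition, profit is maximized where P = MC.
232 = 12 + 20Q
220 = 20Q
Q* = 220/20 = 11

11


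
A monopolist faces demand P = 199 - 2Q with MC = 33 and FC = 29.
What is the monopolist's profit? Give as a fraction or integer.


MR = MC: 199 - 4Q = 33
Q* = 83/2
P* = 199 - 2*83/2 = 116
Profit = (P* - MC)*Q* - FC
= (116 - 33)*83/2 - 29
= 83*83/2 - 29
= 6889/2 - 29 = 6831/2

6831/2


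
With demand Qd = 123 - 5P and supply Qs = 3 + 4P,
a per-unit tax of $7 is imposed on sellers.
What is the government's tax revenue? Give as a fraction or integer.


With tax on sellers, new supply: Qs' = 3 + 4(P - 7)
= 4P - 25
New equilibrium quantity:
Q_new = 367/9
Tax revenue = tax * Q_new = 7 * 367/9 = 2569/9

2569/9


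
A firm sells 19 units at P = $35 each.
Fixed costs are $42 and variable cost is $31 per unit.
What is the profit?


Total Revenue = P * Q = 35 * 19 = $665
Total Cost = FC + VC*Q = 42 + 31*19 = $631
Profit = TR - TC = 665 - 631 = $34

$34


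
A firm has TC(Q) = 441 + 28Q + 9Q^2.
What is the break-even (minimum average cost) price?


AC(Q) = 441/Q + 28 + 9Q
To minimize: dAC/dQ = -441/Q^2 + 9 = 0
Q^2 = 441/9 = 49
Q* = 7
Min AC = 441/7 + 28 + 9*7
Min AC = 63 + 28 + 63 = 154

154


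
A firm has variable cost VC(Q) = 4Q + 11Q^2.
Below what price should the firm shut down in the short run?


AVC(Q) = VC(Q)/Q = 4 + 11Q
AVC is increasing in Q, so minimum AVC is at Q -> 0+.
Min AVC = 4
The firm should shut down if P < 4.

4


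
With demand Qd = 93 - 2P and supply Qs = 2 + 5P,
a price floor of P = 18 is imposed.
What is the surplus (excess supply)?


At P = 18:
Qd = 93 - 2*18 = 57
Qs = 2 + 5*18 = 92
Surplus = Qs - Qd = 92 - 57 = 35

35


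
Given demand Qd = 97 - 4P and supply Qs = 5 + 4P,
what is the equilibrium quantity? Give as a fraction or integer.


First find equilibrium price:
97 - 4P = 5 + 4P
P* = 92/8 = 23/2
Then substitute into demand:
Q* = 97 - 4 * 23/2 = 51

51


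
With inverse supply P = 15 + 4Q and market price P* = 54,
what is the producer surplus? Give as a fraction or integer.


Minimum supply price (at Q=0): P_min = 15
Quantity supplied at P* = 54:
Q* = (54 - 15)/4 = 39/4
PS = (1/2) * Q* * (P* - P_min)
PS = (1/2) * 39/4 * (54 - 15)
PS = (1/2) * 39/4 * 39 = 1521/8

1521/8


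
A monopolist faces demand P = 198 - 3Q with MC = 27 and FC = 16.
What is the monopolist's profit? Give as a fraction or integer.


MR = MC: 198 - 6Q = 27
Q* = 57/2
P* = 198 - 3*57/2 = 225/2
Profit = (P* - MC)*Q* - FC
= (225/2 - 27)*57/2 - 16
= 171/2*57/2 - 16
= 9747/4 - 16 = 9683/4

9683/4


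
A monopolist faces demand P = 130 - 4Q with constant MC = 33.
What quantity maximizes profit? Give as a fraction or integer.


TR = P*Q = (130 - 4Q)Q = 130Q - 4Q^2
MR = dTR/dQ = 130 - 8Q
Set MR = MC:
130 - 8Q = 33
97 = 8Q
Q* = 97/8 = 97/8

97/8


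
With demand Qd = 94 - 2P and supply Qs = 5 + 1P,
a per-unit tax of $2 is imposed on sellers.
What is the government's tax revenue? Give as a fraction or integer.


With tax on sellers, new supply: Qs' = 5 + 1(P - 2)
= 3 + 1P
New equilibrium quantity:
Q_new = 100/3
Tax revenue = tax * Q_new = 2 * 100/3 = 200/3

200/3


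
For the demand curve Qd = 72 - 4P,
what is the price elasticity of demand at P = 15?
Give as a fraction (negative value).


dQ/dP = -4
At P = 15: Q = 72 - 4*15 = 12
E = (dQ/dP)(P/Q) = (-4)(15/12) = -5

-5


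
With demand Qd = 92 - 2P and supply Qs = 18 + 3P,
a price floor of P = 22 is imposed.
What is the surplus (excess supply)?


At P = 22:
Qd = 92 - 2*22 = 48
Qs = 18 + 3*22 = 84
Surplus = Qs - Qd = 84 - 48 = 36

36


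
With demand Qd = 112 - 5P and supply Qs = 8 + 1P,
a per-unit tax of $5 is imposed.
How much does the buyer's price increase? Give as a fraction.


With a per-unit tax, the buyer's price increase depends on relative slopes.
Supply slope: d = 1, Demand slope: b = 5
Buyer's price increase = d * tax / (b + d)
= 1 * 5 / (5 + 1)
= 5 / 6 = 5/6

5/6


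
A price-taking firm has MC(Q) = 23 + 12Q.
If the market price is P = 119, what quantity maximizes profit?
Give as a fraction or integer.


In perfect competition, profit is maximized where P = MC.
119 = 23 + 12Q
96 = 12Q
Q* = 96/12 = 8

8


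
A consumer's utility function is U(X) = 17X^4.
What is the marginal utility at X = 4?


MU = dU/dX = 17*4*X^(4-1)
MU = 68*X^3
At X = 4:
MU = 68 * 4^3
MU = 68 * 64 = 4352

4352


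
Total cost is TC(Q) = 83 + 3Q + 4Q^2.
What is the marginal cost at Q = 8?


MC = dTC/dQ = 3 + 2*4*Q
At Q = 8:
MC = 3 + 8*8
MC = 3 + 64 = 67

67


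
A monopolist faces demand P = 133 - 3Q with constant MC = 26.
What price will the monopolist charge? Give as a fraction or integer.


MR = 133 - 6Q
Set MR = MC: 133 - 6Q = 26
Q* = 107/6
Substitute into demand:
P* = 133 - 3*107/6 = 159/2

159/2


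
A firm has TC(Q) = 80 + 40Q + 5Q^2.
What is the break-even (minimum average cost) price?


AC(Q) = 80/Q + 40 + 5Q
To minimize: dAC/dQ = -80/Q^2 + 5 = 0
Q^2 = 80/5 = 16
Q* = 4
Min AC = 80/4 + 40 + 5*4
Min AC = 20 + 40 + 20 = 80

80


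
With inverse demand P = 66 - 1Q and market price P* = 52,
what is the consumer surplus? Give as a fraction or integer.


Maximum willingness to pay (at Q=0): P_max = 66
Quantity demanded at P* = 52:
Q* = (66 - 52)/1 = 14
CS = (1/2) * Q* * (P_max - P*)
CS = (1/2) * 14 * (66 - 52)
CS = (1/2) * 14 * 14 = 98

98


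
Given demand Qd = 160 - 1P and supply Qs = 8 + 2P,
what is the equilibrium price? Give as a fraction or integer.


At equilibrium, Qd = Qs.
160 - 1P = 8 + 2P
160 - 8 = 1P + 2P
152 = 3P
P* = 152/3 = 152/3

152/3


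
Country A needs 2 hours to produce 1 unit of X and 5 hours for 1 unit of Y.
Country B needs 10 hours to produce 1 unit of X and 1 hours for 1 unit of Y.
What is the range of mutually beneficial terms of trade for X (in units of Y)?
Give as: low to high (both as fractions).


Opportunity cost of X for Country A = hours_X / hours_Y = 2/5 = 2/5 units of Y
Opportunity cost of X for Country B = hours_X / hours_Y = 10/1 = 10 units of Y
Terms of trade must be between the two opportunity costs.
Range: 2/5 to 10

2/5 to 10


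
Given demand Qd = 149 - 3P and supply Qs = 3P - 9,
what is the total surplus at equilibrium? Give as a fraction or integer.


Find equilibrium: 149 - 3P = 3P - 9
149 + 9 = 6P
P* = 158/6 = 79/3
Q* = 3*79/3 - 9 = 70
Inverse demand: P = 149/3 - Q/3, so P_max = 149/3
Inverse supply: P = 3 + Q/3, so P_min = 3
CS = (1/2) * 70 * (149/3 - 79/3) = 2450/3
PS = (1/2) * 70 * (79/3 - 3) = 2450/3
TS = CS + PS = 2450/3 + 2450/3 = 4900/3

4900/3


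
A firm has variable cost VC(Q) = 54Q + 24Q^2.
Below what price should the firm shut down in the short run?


AVC(Q) = VC(Q)/Q = 54 + 24Q
AVC is increasing in Q, so minimum AVC is at Q -> 0+.
Min AVC = 54
The firm should shut down if P < 54.

54


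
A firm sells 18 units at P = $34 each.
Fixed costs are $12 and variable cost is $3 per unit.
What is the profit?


Total Revenue = P * Q = 34 * 18 = $612
Total Cost = FC + VC*Q = 12 + 3*18 = $66
Profit = TR - TC = 612 - 66 = $546

$546


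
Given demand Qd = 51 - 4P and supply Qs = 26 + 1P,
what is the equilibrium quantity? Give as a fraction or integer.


First find equilibrium price:
51 - 4P = 26 + 1P
P* = 25/5 = 5
Then substitute into demand:
Q* = 51 - 4 * 5 = 31

31


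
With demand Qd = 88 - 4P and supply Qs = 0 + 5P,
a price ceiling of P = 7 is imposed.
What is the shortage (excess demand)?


At P = 7:
Qd = 88 - 4*7 = 60
Qs = 0 + 5*7 = 35
Shortage = Qd - Qs = 60 - 35 = 25

25


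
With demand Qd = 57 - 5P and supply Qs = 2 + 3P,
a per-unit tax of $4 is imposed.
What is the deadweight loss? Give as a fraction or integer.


Pre-tax equilibrium quantity: Q* = 181/8
Post-tax equilibrium quantity: Q_tax = 121/8
Reduction in quantity: Q* - Q_tax = 15/2
DWL = (1/2) * tax * (Q* - Q_tax)
DWL = (1/2) * 4 * 15/2 = 15

15


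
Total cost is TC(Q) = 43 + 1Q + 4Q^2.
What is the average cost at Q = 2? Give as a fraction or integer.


TC(2) = 43 + 1*2 + 4*2^2
TC(2) = 43 + 2 + 16 = 61
AC = TC/Q = 61/2 = 61/2

61/2


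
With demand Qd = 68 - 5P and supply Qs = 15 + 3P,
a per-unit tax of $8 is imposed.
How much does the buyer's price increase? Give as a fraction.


With a per-unit tax, the buyer's price increase depends on relative slopes.
Supply slope: d = 3, Demand slope: b = 5
Buyer's price increase = d * tax / (b + d)
= 3 * 8 / (5 + 3)
= 24 / 8 = 3

3


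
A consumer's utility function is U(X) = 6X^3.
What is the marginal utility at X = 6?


MU = dU/dX = 6*3*X^(3-1)
MU = 18*X^2
At X = 6:
MU = 18 * 6^2
MU = 18 * 36 = 648

648


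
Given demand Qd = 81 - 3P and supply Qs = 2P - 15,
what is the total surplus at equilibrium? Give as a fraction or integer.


Find equilibrium: 81 - 3P = 2P - 15
81 + 15 = 5P
P* = 96/5 = 96/5
Q* = 2*96/5 - 15 = 117/5
Inverse demand: P = 27 - Q/3, so P_max = 27
Inverse supply: P = 15/2 + Q/2, so P_min = 15/2
CS = (1/2) * 117/5 * (27 - 96/5) = 4563/50
PS = (1/2) * 117/5 * (96/5 - 15/2) = 13689/100
TS = CS + PS = 4563/50 + 13689/100 = 4563/20

4563/20


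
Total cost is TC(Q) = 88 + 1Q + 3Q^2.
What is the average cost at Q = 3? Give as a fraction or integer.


TC(3) = 88 + 1*3 + 3*3^2
TC(3) = 88 + 3 + 27 = 118
AC = TC/Q = 118/3 = 118/3

118/3


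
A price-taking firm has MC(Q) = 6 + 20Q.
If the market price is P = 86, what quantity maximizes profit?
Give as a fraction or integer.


In perfect competition, profit is maximized where P = MC.
86 = 6 + 20Q
80 = 20Q
Q* = 80/20 = 4

4


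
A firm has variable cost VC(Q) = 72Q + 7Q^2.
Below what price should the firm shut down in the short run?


AVC(Q) = VC(Q)/Q = 72 + 7Q
AVC is increasing in Q, so minimum AVC is at Q -> 0+.
Min AVC = 72
The firm should shut down if P < 72.

72


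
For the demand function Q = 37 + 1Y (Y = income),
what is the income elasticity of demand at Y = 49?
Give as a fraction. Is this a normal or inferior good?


dQ/dY = 1
At Y = 49: Q = 37 + 1*49 = 86
Ey = (dQ/dY)(Y/Q) = 1 * 49 / 86 = 49/86
Since Ey > 0, this is a normal good.

49/86 (normal good)


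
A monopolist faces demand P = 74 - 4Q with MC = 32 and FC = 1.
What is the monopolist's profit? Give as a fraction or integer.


MR = MC: 74 - 8Q = 32
Q* = 21/4
P* = 74 - 4*21/4 = 53
Profit = (P* - MC)*Q* - FC
= (53 - 32)*21/4 - 1
= 21*21/4 - 1
= 441/4 - 1 = 437/4

437/4


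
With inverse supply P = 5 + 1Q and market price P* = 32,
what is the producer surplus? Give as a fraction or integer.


Minimum supply price (at Q=0): P_min = 5
Quantity supplied at P* = 32:
Q* = (32 - 5)/1 = 27
PS = (1/2) * Q* * (P* - P_min)
PS = (1/2) * 27 * (32 - 5)
PS = (1/2) * 27 * 27 = 729/2

729/2


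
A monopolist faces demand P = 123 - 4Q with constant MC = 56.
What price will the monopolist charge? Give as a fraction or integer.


MR = 123 - 8Q
Set MR = MC: 123 - 8Q = 56
Q* = 67/8
Substitute into demand:
P* = 123 - 4*67/8 = 179/2

179/2


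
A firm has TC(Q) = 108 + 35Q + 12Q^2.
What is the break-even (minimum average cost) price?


AC(Q) = 108/Q + 35 + 12Q
To minimize: dAC/dQ = -108/Q^2 + 12 = 0
Q^2 = 108/12 = 9
Q* = 3
Min AC = 108/3 + 35 + 12*3
Min AC = 36 + 35 + 36 = 107

107


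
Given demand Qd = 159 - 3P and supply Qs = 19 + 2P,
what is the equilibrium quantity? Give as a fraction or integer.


First find equilibrium price:
159 - 3P = 19 + 2P
P* = 140/5 = 28
Then substitute into demand:
Q* = 159 - 3 * 28 = 75

75


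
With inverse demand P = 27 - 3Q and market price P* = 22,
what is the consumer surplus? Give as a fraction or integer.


Maximum willingness to pay (at Q=0): P_max = 27
Quantity demanded at P* = 22:
Q* = (27 - 22)/3 = 5/3
CS = (1/2) * Q* * (P_max - P*)
CS = (1/2) * 5/3 * (27 - 22)
CS = (1/2) * 5/3 * 5 = 25/6

25/6


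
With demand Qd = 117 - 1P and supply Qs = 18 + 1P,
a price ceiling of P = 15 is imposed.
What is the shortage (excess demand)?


At P = 15:
Qd = 117 - 1*15 = 102
Qs = 18 + 1*15 = 33
Shortage = Qd - Qs = 102 - 33 = 69

69


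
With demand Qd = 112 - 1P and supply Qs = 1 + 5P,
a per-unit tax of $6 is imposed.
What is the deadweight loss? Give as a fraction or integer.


Pre-tax equilibrium quantity: Q* = 187/2
Post-tax equilibrium quantity: Q_tax = 177/2
Reduction in quantity: Q* - Q_tax = 5
DWL = (1/2) * tax * (Q* - Q_tax)
DWL = (1/2) * 6 * 5 = 15

15


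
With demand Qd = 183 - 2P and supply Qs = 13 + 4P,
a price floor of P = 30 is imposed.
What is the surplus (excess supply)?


At P = 30:
Qd = 183 - 2*30 = 123
Qs = 13 + 4*30 = 133
Surplus = Qs - Qd = 133 - 123 = 10

10


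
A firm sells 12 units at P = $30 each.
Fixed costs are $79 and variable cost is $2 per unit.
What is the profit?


Total Revenue = P * Q = 30 * 12 = $360
Total Cost = FC + VC*Q = 79 + 2*12 = $103
Profit = TR - TC = 360 - 103 = $257

$257


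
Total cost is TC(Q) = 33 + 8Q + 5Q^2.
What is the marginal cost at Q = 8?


MC = dTC/dQ = 8 + 2*5*Q
At Q = 8:
MC = 8 + 10*8
MC = 8 + 80 = 88

88


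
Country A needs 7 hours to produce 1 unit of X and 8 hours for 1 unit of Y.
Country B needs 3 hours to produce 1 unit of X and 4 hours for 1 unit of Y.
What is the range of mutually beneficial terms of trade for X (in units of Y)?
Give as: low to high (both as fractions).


Opportunity cost of X for Country A = hours_X / hours_Y = 7/8 = 7/8 units of Y
Opportunity cost of X for Country B = hours_X / hours_Y = 3/4 = 3/4 units of Y
Terms of trade must be between the two opportunity costs.
Range: 3/4 to 7/8

3/4 to 7/8


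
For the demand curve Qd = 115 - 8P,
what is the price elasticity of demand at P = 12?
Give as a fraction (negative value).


dQ/dP = -8
At P = 12: Q = 115 - 8*12 = 19
E = (dQ/dP)(P/Q) = (-8)(12/19) = -96/19

-96/19


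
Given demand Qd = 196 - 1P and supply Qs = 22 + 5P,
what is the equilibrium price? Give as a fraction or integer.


At equilibrium, Qd = Qs.
196 - 1P = 22 + 5P
196 - 22 = 1P + 5P
174 = 6P
P* = 174/6 = 29

29


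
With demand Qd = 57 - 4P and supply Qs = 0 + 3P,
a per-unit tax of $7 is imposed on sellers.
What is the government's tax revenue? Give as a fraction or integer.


With tax on sellers, new supply: Qs' = 0 + 3(P - 7)
= 3P - 21
New equilibrium quantity:
Q_new = 87/7
Tax revenue = tax * Q_new = 7 * 87/7 = 87

87


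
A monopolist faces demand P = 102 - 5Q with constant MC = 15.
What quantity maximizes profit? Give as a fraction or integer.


TR = P*Q = (102 - 5Q)Q = 102Q - 5Q^2
MR = dTR/dQ = 102 - 10Q
Set MR = MC:
102 - 10Q = 15
87 = 10Q
Q* = 87/10 = 87/10

87/10


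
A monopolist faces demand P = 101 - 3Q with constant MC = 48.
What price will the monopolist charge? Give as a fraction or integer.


MR = 101 - 6Q
Set MR = MC: 101 - 6Q = 48
Q* = 53/6
Substitute into demand:
P* = 101 - 3*53/6 = 149/2

149/2


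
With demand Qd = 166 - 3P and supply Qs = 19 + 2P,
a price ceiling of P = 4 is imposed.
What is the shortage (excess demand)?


At P = 4:
Qd = 166 - 3*4 = 154
Qs = 19 + 2*4 = 27
Shortage = Qd - Qs = 154 - 27 = 127

127


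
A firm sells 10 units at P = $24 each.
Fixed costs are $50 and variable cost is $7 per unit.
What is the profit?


Total Revenue = P * Q = 24 * 10 = $240
Total Cost = FC + VC*Q = 50 + 7*10 = $120
Profit = TR - TC = 240 - 120 = $120

$120


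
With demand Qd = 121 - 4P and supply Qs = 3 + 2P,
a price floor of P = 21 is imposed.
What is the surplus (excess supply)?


At P = 21:
Qd = 121 - 4*21 = 37
Qs = 3 + 2*21 = 45
Surplus = Qs - Qd = 45 - 37 = 8

8


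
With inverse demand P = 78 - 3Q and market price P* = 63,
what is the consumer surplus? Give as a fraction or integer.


Maximum willingness to pay (at Q=0): P_max = 78
Quantity demanded at P* = 63:
Q* = (78 - 63)/3 = 5
CS = (1/2) * Q* * (P_max - P*)
CS = (1/2) * 5 * (78 - 63)
CS = (1/2) * 5 * 15 = 75/2

75/2


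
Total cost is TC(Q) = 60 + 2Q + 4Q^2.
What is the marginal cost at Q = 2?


MC = dTC/dQ = 2 + 2*4*Q
At Q = 2:
MC = 2 + 8*2
MC = 2 + 16 = 18

18


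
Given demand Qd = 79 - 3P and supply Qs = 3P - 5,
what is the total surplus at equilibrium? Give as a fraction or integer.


Find equilibrium: 79 - 3P = 3P - 5
79 + 5 = 6P
P* = 84/6 = 14
Q* = 3*14 - 5 = 37
Inverse demand: P = 79/3 - Q/3, so P_max = 79/3
Inverse supply: P = 5/3 + Q/3, so P_min = 5/3
CS = (1/2) * 37 * (79/3 - 14) = 1369/6
PS = (1/2) * 37 * (14 - 5/3) = 1369/6
TS = CS + PS = 1369/6 + 1369/6 = 1369/3

1369/3


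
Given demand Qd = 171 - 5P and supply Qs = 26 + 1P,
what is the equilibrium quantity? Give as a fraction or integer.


First find equilibrium price:
171 - 5P = 26 + 1P
P* = 145/6 = 145/6
Then substitute into demand:
Q* = 171 - 5 * 145/6 = 301/6

301/6


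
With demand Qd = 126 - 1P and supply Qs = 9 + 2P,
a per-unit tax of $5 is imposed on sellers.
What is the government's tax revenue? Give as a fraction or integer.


With tax on sellers, new supply: Qs' = 9 + 2(P - 5)
= 2P - 1
New equilibrium quantity:
Q_new = 251/3
Tax revenue = tax * Q_new = 5 * 251/3 = 1255/3

1255/3


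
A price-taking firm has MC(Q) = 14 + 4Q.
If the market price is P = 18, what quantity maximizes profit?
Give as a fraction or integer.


In perfect competition, profit is maximized where P = MC.
18 = 14 + 4Q
4 = 4Q
Q* = 4/4 = 1

1


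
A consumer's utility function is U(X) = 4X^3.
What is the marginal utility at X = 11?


MU = dU/dX = 4*3*X^(3-1)
MU = 12*X^2
At X = 11:
MU = 12 * 11^2
MU = 12 * 121 = 1452

1452


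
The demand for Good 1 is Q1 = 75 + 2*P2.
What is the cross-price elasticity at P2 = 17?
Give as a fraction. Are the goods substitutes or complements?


dQ1/dP2 = 2
At P2 = 17: Q1 = 75 + 2*17 = 109
Exy = (dQ1/dP2)(P2/Q1) = 2 * 17 / 109 = 34/109
Since Exy > 0, the goods are substitutes.

34/109 (substitutes)


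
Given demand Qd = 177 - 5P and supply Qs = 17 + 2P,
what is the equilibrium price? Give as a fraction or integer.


At equilibrium, Qd = Qs.
177 - 5P = 17 + 2P
177 - 17 = 5P + 2P
160 = 7P
P* = 160/7 = 160/7

160/7


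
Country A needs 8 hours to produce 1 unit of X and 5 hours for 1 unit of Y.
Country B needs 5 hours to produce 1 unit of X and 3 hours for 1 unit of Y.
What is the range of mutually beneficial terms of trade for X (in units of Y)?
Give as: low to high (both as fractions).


Opportunity cost of X for Country A = hours_X / hours_Y = 8/5 = 8/5 units of Y
Opportunity cost of X for Country B = hours_X / hours_Y = 5/3 = 5/3 units of Y
Terms of trade must be between the two opportunity costs.
Range: 8/5 to 5/3

8/5 to 5/3


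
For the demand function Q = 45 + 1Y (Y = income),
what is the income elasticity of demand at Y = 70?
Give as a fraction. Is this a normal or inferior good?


dQ/dY = 1
At Y = 70: Q = 45 + 1*70 = 115
Ey = (dQ/dY)(Y/Q) = 1 * 70 / 115 = 14/23
Since Ey > 0, this is a normal good.

14/23 (normal good)


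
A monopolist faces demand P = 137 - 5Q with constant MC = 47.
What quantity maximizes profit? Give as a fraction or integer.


TR = P*Q = (137 - 5Q)Q = 137Q - 5Q^2
MR = dTR/dQ = 137 - 10Q
Set MR = MC:
137 - 10Q = 47
90 = 10Q
Q* = 90/10 = 9

9


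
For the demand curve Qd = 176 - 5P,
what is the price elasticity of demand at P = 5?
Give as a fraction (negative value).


dQ/dP = -5
At P = 5: Q = 176 - 5*5 = 151
E = (dQ/dP)(P/Q) = (-5)(5/151) = -25/151

-25/151


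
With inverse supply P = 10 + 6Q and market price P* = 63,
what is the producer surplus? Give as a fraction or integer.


Minimum supply price (at Q=0): P_min = 10
Quantity supplied at P* = 63:
Q* = (63 - 10)/6 = 53/6
PS = (1/2) * Q* * (P* - P_min)
PS = (1/2) * 53/6 * (63 - 10)
PS = (1/2) * 53/6 * 53 = 2809/12

2809/12


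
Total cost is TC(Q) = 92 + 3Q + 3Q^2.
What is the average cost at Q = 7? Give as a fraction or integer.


TC(7) = 92 + 3*7 + 3*7^2
TC(7) = 92 + 21 + 147 = 260
AC = TC/Q = 260/7 = 260/7

260/7


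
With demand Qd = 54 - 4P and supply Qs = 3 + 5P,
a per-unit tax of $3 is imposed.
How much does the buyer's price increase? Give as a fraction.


With a per-unit tax, the buyer's price increase depends on relative slopes.
Supply slope: d = 5, Demand slope: b = 4
Buyer's price increase = d * tax / (b + d)
= 5 * 3 / (4 + 5)
= 15 / 9 = 5/3

5/3


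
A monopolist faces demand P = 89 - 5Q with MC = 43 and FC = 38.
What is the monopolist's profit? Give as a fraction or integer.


MR = MC: 89 - 10Q = 43
Q* = 23/5
P* = 89 - 5*23/5 = 66
Profit = (P* - MC)*Q* - FC
= (66 - 43)*23/5 - 38
= 23*23/5 - 38
= 529/5 - 38 = 339/5

339/5


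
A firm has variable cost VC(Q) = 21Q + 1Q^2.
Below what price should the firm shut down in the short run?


AVC(Q) = VC(Q)/Q = 21 + 1Q
AVC is increasing in Q, so minimum AVC is at Q -> 0+.
Min AVC = 21
The firm should shut down if P < 21.

21


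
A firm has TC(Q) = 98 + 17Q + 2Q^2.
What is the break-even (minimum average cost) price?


AC(Q) = 98/Q + 17 + 2Q
To minimize: dAC/dQ = -98/Q^2 + 2 = 0
Q^2 = 98/2 = 49
Q* = 7
Min AC = 98/7 + 17 + 2*7
Min AC = 14 + 17 + 14 = 45

45


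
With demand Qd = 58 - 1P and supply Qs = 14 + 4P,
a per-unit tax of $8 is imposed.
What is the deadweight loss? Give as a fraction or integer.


Pre-tax equilibrium quantity: Q* = 246/5
Post-tax equilibrium quantity: Q_tax = 214/5
Reduction in quantity: Q* - Q_tax = 32/5
DWL = (1/2) * tax * (Q* - Q_tax)
DWL = (1/2) * 8 * 32/5 = 128/5

128/5


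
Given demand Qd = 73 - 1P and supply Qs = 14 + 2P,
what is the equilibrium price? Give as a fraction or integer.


At equilibrium, Qd = Qs.
73 - 1P = 14 + 2P
73 - 14 = 1P + 2P
59 = 3P
P* = 59/3 = 59/3

59/3


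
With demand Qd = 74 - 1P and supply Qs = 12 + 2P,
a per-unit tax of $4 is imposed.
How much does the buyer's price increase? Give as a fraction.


With a per-unit tax, the buyer's price increase depends on relative slopes.
Supply slope: d = 2, Demand slope: b = 1
Buyer's price increase = d * tax / (b + d)
= 2 * 4 / (1 + 2)
= 8 / 3 = 8/3

8/3


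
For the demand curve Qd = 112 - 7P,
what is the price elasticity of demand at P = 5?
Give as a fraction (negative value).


dQ/dP = -7
At P = 5: Q = 112 - 7*5 = 77
E = (dQ/dP)(P/Q) = (-7)(5/77) = -5/11

-5/11


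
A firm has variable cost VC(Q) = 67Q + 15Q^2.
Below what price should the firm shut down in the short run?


AVC(Q) = VC(Q)/Q = 67 + 15Q
AVC is increasing in Q, so minimum AVC is at Q -> 0+.
Min AVC = 67
The firm should shut down if P < 67.

67


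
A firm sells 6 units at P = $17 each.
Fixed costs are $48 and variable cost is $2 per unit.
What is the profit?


Total Revenue = P * Q = 17 * 6 = $102
Total Cost = FC + VC*Q = 48 + 2*6 = $60
Profit = TR - TC = 102 - 60 = $42

$42


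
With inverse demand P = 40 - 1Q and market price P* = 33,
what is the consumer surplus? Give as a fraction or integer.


Maximum willingness to pay (at Q=0): P_max = 40
Quantity demanded at P* = 33:
Q* = (40 - 33)/1 = 7
CS = (1/2) * Q* * (P_max - P*)
CS = (1/2) * 7 * (40 - 33)
CS = (1/2) * 7 * 7 = 49/2

49/2


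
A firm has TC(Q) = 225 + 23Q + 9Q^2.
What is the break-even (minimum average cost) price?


AC(Q) = 225/Q + 23 + 9Q
To minimize: dAC/dQ = -225/Q^2 + 9 = 0
Q^2 = 225/9 = 25
Q* = 5
Min AC = 225/5 + 23 + 9*5
Min AC = 45 + 23 + 45 = 113

113


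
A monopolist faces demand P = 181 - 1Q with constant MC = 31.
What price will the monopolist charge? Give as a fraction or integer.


MR = 181 - 2Q
Set MR = MC: 181 - 2Q = 31
Q* = 75
Substitute into demand:
P* = 181 - 1*75 = 106

106


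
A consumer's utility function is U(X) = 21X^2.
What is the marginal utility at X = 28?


MU = dU/dX = 21*2*X^(2-1)
MU = 42*X^1
At X = 28:
MU = 42 * 28^1
MU = 42 * 28 = 1176

1176


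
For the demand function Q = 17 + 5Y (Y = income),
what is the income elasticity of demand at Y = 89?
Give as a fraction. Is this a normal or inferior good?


dQ/dY = 5
At Y = 89: Q = 17 + 5*89 = 462
Ey = (dQ/dY)(Y/Q) = 5 * 89 / 462 = 445/462
Since Ey > 0, this is a normal good.

445/462 (normal good)


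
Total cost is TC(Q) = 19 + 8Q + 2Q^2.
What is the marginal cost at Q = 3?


MC = dTC/dQ = 8 + 2*2*Q
At Q = 3:
MC = 8 + 4*3
MC = 8 + 12 = 20

20


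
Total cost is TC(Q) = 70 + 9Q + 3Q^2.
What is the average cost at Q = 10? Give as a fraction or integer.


TC(10) = 70 + 9*10 + 3*10^2
TC(10) = 70 + 90 + 300 = 460
AC = TC/Q = 460/10 = 46

46


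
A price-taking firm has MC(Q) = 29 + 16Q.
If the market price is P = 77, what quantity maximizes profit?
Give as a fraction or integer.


In perfect competition, profit is maximized where P = MC.
77 = 29 + 16Q
48 = 16Q
Q* = 48/16 = 3

3


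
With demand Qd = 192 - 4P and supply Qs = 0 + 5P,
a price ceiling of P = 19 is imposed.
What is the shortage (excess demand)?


At P = 19:
Qd = 192 - 4*19 = 116
Qs = 0 + 5*19 = 95
Shortage = Qd - Qs = 116 - 95 = 21

21


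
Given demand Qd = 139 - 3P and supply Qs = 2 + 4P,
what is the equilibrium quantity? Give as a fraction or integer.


First find equilibrium price:
139 - 3P = 2 + 4P
P* = 137/7 = 137/7
Then substitute into demand:
Q* = 139 - 3 * 137/7 = 562/7

562/7


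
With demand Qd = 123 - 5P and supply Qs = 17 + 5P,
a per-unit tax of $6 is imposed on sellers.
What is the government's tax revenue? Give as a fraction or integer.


With tax on sellers, new supply: Qs' = 17 + 5(P - 6)
= 5P - 13
New equilibrium quantity:
Q_new = 55
Tax revenue = tax * Q_new = 6 * 55 = 330

330


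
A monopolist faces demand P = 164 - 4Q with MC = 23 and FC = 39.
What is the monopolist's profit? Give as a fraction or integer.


MR = MC: 164 - 8Q = 23
Q* = 141/8
P* = 164 - 4*141/8 = 187/2
Profit = (P* - MC)*Q* - FC
= (187/2 - 23)*141/8 - 39
= 141/2*141/8 - 39
= 19881/16 - 39 = 19257/16

19257/16


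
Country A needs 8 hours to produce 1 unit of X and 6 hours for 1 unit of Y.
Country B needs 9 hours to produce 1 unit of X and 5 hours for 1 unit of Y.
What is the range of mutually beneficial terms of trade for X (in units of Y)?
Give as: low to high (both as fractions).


Opportunity cost of X for Country A = hours_X / hours_Y = 8/6 = 4/3 units of Y
Opportunity cost of X for Country B = hours_X / hours_Y = 9/5 = 9/5 units of Y
Terms of trade must be between the two opportunity costs.
Range: 4/3 to 9/5

4/3 to 9/5


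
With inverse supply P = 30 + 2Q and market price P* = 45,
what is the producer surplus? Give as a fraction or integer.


Minimum supply price (at Q=0): P_min = 30
Quantity supplied at P* = 45:
Q* = (45 - 30)/2 = 15/2
PS = (1/2) * Q* * (P* - P_min)
PS = (1/2) * 15/2 * (45 - 30)
PS = (1/2) * 15/2 * 15 = 225/4

225/4


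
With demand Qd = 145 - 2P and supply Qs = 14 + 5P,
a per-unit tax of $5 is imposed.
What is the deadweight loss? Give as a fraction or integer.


Pre-tax equilibrium quantity: Q* = 753/7
Post-tax equilibrium quantity: Q_tax = 703/7
Reduction in quantity: Q* - Q_tax = 50/7
DWL = (1/2) * tax * (Q* - Q_tax)
DWL = (1/2) * 5 * 50/7 = 125/7

125/7


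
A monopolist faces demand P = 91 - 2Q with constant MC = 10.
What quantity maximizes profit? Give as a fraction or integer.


TR = P*Q = (91 - 2Q)Q = 91Q - 2Q^2
MR = dTR/dQ = 91 - 4Q
Set MR = MC:
91 - 4Q = 10
81 = 4Q
Q* = 81/4 = 81/4

81/4


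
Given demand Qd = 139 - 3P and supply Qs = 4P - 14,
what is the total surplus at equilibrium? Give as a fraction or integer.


Find equilibrium: 139 - 3P = 4P - 14
139 + 14 = 7P
P* = 153/7 = 153/7
Q* = 4*153/7 - 14 = 514/7
Inverse demand: P = 139/3 - Q/3, so P_max = 139/3
Inverse supply: P = 7/2 + Q/4, so P_min = 7/2
CS = (1/2) * 514/7 * (139/3 - 153/7) = 132098/147
PS = (1/2) * 514/7 * (153/7 - 7/2) = 66049/98
TS = CS + PS = 132098/147 + 66049/98 = 66049/42

66049/42


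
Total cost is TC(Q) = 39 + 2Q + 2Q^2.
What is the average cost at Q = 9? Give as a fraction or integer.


TC(9) = 39 + 2*9 + 2*9^2
TC(9) = 39 + 18 + 162 = 219
AC = TC/Q = 219/9 = 73/3

73/3


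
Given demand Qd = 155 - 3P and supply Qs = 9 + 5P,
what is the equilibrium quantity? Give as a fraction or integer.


First find equilibrium price:
155 - 3P = 9 + 5P
P* = 146/8 = 73/4
Then substitute into demand:
Q* = 155 - 3 * 73/4 = 401/4

401/4
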